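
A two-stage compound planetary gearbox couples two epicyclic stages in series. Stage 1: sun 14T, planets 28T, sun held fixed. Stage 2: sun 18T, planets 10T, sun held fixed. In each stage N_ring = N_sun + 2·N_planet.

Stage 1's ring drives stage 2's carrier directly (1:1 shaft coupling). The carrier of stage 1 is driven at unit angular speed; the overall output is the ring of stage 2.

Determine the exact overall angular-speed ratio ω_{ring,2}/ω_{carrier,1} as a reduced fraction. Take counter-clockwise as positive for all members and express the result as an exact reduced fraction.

168/95

Stage 1: N_ring = 14 + 2·28 = 70
Stage 1: 14(ω_s−ω_c) = −70(ω_r−ω_c),  ω_s=0, ω_c=1
Stage 1: ω_r = 1 − (14/70)(0−1) = 6/5
  ⇒ ω_r¹/ω_c¹ = 6/5
Stage 2: N_ring = 18 + 2·10 = 38
Stage 2: 18(ω_s−ω_c) = −38(ω_r−ω_c),  ω_s=0, ω_c=1
Stage 2: ω_r = 1 − (18/38)(0−1) = 28/19
  ⇒ ω_r²/ω_c² = 28/19
Coupling ω_c² = ω_r¹ ⇒ overall = 6/5 × 28/19 = 168/95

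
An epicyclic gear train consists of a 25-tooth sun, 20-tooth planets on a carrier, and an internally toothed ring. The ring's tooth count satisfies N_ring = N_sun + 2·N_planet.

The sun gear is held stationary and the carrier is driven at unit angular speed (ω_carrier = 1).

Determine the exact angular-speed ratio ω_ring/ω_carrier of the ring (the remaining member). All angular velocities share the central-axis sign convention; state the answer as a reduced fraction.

18/13

N_ring = 25 + 2·20 = 65
25(ω_s−ω_c) = −65(ω_r−ω_c),  ω_s=0, ω_c=1
ω_r = 1 − (25/65)(0−1) = 18/13
ω_r/ω_c = 18/13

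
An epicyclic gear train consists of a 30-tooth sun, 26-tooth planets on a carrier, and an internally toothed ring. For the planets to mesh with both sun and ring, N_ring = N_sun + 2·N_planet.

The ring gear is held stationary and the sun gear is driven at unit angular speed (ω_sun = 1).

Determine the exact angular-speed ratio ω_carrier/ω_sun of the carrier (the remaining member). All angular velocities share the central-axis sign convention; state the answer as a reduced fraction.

N_ring = 30 + 2·26 = 82
30(ω_s−ω_c) = −82(ω_r−ω_c),  ω_r=0, ω_s=1
30(1−ω_c) = −82(0−ω_c)  ⇒  112ω_c = 30  ⇒  ω_c = 15/56
ω_c/ω_s = 15/56

15/56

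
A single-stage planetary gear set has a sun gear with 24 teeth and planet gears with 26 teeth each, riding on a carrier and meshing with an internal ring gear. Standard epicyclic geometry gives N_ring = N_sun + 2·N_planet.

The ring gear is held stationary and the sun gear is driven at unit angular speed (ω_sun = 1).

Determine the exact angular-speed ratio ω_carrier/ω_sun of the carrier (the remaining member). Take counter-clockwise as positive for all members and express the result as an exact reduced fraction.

N_ring = 24 + 2·26 = 76
24(ω_s−ω_c) = −76(ω_r−ω_c),  ω_r=0, ω_s=1
24(1−ω_c) = −76(0−ω_c)  ⇒  100ω_c = 24  ⇒  ω_c = 6/25
ω_c/ω_s = 6/25

6/25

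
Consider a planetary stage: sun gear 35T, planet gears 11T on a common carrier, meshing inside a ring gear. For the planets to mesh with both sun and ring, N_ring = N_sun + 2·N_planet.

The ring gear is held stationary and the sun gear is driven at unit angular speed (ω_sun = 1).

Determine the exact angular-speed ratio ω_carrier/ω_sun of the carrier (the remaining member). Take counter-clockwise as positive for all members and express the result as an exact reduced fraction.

35/92

N_ring = 35 + 2·11 = 57
35(ω_s−ω_c) = −57(ω_r−ω_c),  ω_r=0, ω_s=1
35(1−ω_c) = −57(0−ω_c)  ⇒  92ω_c = 35  ⇒  ω_c = 35/92
ω_c/ω_s = 35/92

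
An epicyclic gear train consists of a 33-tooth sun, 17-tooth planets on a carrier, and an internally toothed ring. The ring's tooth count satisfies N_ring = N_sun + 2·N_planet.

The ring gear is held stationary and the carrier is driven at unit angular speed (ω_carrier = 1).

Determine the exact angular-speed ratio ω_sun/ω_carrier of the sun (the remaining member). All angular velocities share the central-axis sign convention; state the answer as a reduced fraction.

N_ring = 33 + 2·17 = 67
33(ω_s−ω_c) = −67(ω_r−ω_c),  ω_r=0, ω_c=1
ω_s = 1 − (67/33)(0−1) = 100/33
ω_s/ω_c = 100/33

100/33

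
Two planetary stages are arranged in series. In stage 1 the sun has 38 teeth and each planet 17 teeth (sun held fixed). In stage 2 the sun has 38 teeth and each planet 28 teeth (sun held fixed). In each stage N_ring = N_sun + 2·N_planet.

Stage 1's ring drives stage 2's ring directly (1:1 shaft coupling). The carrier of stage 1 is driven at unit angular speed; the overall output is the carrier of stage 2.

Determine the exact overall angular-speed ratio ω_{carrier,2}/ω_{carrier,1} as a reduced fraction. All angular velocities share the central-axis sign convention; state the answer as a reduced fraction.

Stage 1: N_ring = 38 + 2·17 = 72
Stage 1: 38(ω_s−ω_c) = −72(ω_r−ω_c),  ω_s=0, ω_c=1
Stage 1: ω_r = 1 − (38/72)(0−1) = 55/36
  ⇒ ω_r¹/ω_c¹ = 55/36
Stage 2: N_ring = 38 + 2·28 = 94
Stage 2: 38(ω_s−ω_c) = −94(ω_r−ω_c),  ω_s=0, ω_r=1
Stage 2: 38(0−ω_c) = −94(1−ω_c)  ⇒  132ω_c = 94  ⇒  ω_c = 47/66
  ⇒ ω_c²/ω_r² = 47/66
Coupling ω_r² = ω_r¹ ⇒ overall = 55/36 × 47/66 = 235/216

235/216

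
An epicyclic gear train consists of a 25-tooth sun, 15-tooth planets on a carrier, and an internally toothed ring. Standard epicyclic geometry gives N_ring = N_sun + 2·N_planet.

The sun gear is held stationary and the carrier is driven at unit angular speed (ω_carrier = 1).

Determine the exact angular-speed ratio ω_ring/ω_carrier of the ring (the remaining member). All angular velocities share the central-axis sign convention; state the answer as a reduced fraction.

N_ring = 25 + 2·15 = 55
25(ω_s−ω_c) = −55(ω_r−ω_c),  ω_s=0, ω_c=1
ω_r = 1 − (25/55)(0−1) = 16/11
ω_r/ω_c = 16/11

16/11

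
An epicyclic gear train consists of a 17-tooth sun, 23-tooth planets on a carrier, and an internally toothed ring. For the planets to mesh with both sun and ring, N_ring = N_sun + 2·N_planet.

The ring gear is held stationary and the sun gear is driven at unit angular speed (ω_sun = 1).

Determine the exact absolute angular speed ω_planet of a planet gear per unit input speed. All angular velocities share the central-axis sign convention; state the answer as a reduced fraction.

N_ring = 17 + 2·23 = 63
17(ω_s−ω_c) = −63(ω_r−ω_c),  ω_r=0, ω_s=1
17(1−ω_c) = −63(0−ω_c)  ⇒  80ω_c = 17  ⇒  ω_c = 17/80
sun–planet: 17·(1−17/80) = −23·(ω_p−ω_c)  ⇒  ω_p−ω_c = −(17/23)·(63/80) = -1071/1840
ω_p = 17/80 − 1071/1840 = -17/46

-17/46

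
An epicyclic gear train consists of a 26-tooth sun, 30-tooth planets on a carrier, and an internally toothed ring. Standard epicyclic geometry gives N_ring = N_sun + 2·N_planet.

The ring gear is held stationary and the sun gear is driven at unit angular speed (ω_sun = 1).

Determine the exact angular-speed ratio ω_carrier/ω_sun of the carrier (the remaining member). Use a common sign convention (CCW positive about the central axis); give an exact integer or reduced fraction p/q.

N_ring = 26 + 2·30 = 86
26(ω_s−ω_c) = −86(ω_r−ω_c),  ω_r=0, ω_s=1
26(1−ω_c) = −86(0−ω_c)  ⇒  112ω_c = 26  ⇒  ω_c = 13/56
ω_c/ω_s = 13/56

13/56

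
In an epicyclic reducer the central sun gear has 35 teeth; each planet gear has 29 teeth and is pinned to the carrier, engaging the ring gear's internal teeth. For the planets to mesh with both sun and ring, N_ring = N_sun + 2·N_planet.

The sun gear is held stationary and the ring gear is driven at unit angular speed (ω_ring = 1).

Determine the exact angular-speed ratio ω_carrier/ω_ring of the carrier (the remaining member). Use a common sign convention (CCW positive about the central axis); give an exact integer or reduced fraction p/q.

93/128

N_ring = 35 + 2·29 = 93
35(ω_s−ω_c) = −93(ω_r−ω_c),  ω_s=0, ω_r=1
35(0−ω_c) = −93(1−ω_c)  ⇒  128ω_c = 93  ⇒  ω_c = 93/128
ω_c/ω_r = 93/128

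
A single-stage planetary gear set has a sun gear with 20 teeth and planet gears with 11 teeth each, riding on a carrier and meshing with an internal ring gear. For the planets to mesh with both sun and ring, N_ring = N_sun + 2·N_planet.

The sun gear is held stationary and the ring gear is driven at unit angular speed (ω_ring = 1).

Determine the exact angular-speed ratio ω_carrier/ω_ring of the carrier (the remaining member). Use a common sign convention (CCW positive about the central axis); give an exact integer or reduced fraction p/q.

21/31

N_ring = 20 + 2·11 = 42
20(ω_s−ω_c) = −42(ω_r−ω_c),  ω_s=0, ω_r=1
20(0−ω_c) = −42(1−ω_c)  ⇒  62ω_c = 42  ⇒  ω_c = 21/31
ω_c/ω_r = 21/31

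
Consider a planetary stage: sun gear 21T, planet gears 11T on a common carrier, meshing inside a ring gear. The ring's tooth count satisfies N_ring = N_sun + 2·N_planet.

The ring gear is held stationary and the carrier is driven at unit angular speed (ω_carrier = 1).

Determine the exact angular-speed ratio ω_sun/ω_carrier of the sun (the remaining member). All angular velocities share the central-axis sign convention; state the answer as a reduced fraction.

64/21

N_ring = 21 + 2·11 = 43
21(ω_s−ω_c) = −43(ω_r−ω_c),  ω_r=0, ω_c=1
ω_s = 1 − (43/21)(0−1) = 64/21
ω_s/ω_c = 64/21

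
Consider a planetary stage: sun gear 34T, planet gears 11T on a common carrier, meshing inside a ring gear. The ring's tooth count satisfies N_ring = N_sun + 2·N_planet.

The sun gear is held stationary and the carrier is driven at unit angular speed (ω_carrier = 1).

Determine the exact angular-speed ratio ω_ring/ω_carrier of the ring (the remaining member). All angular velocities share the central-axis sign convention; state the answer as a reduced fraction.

N_ring = 34 + 2·11 = 56
34(ω_s−ω_c) = −56(ω_r−ω_c),  ω_s=0, ω_c=1
ω_r = 1 − (34/56)(0−1) = 45/28
ω_r/ω_c = 45/28

45/28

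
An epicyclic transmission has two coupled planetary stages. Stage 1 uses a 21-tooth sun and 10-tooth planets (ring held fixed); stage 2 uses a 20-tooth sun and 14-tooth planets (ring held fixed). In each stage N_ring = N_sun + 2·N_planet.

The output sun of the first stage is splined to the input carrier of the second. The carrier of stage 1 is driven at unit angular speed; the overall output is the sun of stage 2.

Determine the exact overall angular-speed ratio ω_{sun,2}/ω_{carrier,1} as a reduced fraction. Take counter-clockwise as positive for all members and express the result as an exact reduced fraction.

Stage 1: N_ring = 21 + 2·10 = 41
Stage 1: 21(ω_s−ω_c) = −41(ω_r−ω_c),  ω_r=0, ω_c=1
Stage 1: ω_s = 1 − (41/21)(0−1) = 62/21
  ⇒ ω_s¹/ω_c¹ = 62/21
Stage 2: N_ring = 20 + 2·14 = 48
Stage 2: 20(ω_s−ω_c) = −48(ω_r−ω_c),  ω_r=0, ω_c=1
Stage 2: ω_s = 1 − (48/20)(0−1) = 17/5
  ⇒ ω_s²/ω_c² = 17/5
Coupling ω_c² = ω_s¹ ⇒ overall = 62/21 × 17/5 = 1054/105

1054/105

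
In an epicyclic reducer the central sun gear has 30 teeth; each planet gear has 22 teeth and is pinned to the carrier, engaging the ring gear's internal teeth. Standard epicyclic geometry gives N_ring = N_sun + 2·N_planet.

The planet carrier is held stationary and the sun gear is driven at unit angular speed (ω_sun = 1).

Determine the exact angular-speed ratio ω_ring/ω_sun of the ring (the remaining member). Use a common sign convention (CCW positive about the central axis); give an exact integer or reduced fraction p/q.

N_ring = 30 + 2·22 = 74
30(ω_s−ω_c) = −74(ω_r−ω_c),  ω_c=0, ω_s=1
ω_r = 0 − (30/74)(1−0) = -15/37
ω_r/ω_s = -15/37

-15/37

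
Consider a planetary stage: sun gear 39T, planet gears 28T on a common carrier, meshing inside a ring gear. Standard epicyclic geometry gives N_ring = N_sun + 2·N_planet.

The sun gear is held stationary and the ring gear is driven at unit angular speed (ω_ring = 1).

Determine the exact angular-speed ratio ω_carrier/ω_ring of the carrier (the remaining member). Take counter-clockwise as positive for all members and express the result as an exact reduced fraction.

N_ring = 39 + 2·28 = 95
39(ω_s−ω_c) = −95(ω_r−ω_c),  ω_s=0, ω_r=1
39(0−ω_c) = −95(1−ω_c)  ⇒  134ω_c = 95  ⇒  ω_c = 95/134
ω_c/ω_r = 95/134

95/134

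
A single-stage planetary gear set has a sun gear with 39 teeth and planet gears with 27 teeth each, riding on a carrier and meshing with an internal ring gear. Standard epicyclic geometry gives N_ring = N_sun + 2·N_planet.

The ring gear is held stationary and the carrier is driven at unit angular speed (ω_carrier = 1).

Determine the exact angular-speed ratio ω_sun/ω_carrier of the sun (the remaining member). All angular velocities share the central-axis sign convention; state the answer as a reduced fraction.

44/13

N_ring = 39 + 2·27 = 93
39(ω_s−ω_c) = −93(ω_r−ω_c),  ω_r=0, ω_c=1
ω_s = 1 − (93/39)(0−1) = 44/13
ω_s/ω_c = 44/13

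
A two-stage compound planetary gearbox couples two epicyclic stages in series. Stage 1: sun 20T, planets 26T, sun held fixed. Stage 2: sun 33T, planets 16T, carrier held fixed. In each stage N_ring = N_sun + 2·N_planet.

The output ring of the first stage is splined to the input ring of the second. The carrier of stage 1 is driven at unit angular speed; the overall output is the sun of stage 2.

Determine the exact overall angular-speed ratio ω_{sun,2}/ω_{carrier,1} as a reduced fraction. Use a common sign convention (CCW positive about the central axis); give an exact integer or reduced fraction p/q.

-1495/594

Stage 1: N_ring = 20 + 2·26 = 72
Stage 1: 20(ω_s−ω_c) = −72(ω_r−ω_c),  ω_s=0, ω_c=1
Stage 1: ω_r = 1 − (20/72)(0−1) = 23/18
  ⇒ ω_r¹/ω_c¹ = 23/18
Stage 2: N_ring = 33 + 2·16 = 65
Stage 2: 33(ω_s−ω_c) = −65(ω_r−ω_c),  ω_c=0, ω_r=1
Stage 2: ω_s = 0 − (65/33)(1−0) = -65/33
  ⇒ ω_s²/ω_r² = -65/33
Coupling ω_r² = ω_r¹ ⇒ overall = 23/18 × -65/33 = -1495/594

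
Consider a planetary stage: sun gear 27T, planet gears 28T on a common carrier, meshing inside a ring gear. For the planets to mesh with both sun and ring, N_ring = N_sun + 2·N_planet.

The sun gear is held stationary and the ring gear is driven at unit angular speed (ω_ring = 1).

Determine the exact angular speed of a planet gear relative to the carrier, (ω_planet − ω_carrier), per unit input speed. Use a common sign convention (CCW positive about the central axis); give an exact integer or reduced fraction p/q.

2241/3080

N_ring = 27 + 2·28 = 83
27(ω_s−ω_c) = −83(ω_r−ω_c),  ω_s=0, ω_r=1
27(0−ω_c) = −83(1−ω_c)  ⇒  110ω_c = 83  ⇒  ω_c = 83/110
sun–planet: 27·(0−83/110) = −28·(ω_p−ω_c)  ⇒  ω_p−ω_c = −(27/28)·(-83/110) = 2241/3080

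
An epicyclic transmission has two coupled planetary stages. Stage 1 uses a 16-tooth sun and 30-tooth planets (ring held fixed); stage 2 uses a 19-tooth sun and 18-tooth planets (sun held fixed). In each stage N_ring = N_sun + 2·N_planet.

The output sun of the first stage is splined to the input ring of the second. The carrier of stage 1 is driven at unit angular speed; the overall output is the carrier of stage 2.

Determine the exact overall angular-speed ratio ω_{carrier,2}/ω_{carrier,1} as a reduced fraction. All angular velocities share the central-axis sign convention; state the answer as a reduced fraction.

1265/296

Stage 1: N_ring = 16 + 2·30 = 76
Stage 1: 16(ω_s−ω_c) = −76(ω_r−ω_c),  ω_r=0, ω_c=1
Stage 1: ω_s = 1 − (76/16)(0−1) = 23/4
  ⇒ ω_s¹/ω_c¹ = 23/4
Stage 2: N_ring = 19 + 2·18 = 55
Stage 2: 19(ω_s−ω_c) = −55(ω_r−ω_c),  ω_s=0, ω_r=1
Stage 2: 19(0−ω_c) = −55(1−ω_c)  ⇒  74ω_c = 55  ⇒  ω_c = 55/74
  ⇒ ω_c²/ω_r² = 55/74
Coupling ω_r² = ω_s¹ ⇒ overall = 23/4 × 55/74 = 1265/296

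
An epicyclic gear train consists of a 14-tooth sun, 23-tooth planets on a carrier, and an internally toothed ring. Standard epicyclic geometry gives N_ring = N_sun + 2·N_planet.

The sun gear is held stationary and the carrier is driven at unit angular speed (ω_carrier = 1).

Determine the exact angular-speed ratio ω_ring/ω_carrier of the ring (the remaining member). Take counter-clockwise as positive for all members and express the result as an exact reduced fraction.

37/30

N_ring = 14 + 2·23 = 60
14(ω_s−ω_c) = −60(ω_r−ω_c),  ω_s=0, ω_c=1
ω_r = 1 − (14/60)(0−1) = 37/30
ω_r/ω_c = 37/30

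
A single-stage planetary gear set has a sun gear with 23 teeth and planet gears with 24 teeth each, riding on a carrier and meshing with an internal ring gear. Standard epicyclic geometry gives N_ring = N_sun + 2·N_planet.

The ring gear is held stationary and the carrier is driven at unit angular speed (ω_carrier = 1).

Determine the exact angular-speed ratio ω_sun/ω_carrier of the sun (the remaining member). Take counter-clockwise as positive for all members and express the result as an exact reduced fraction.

94/23

N_ring = 23 + 2·24 = 71
23(ω_s−ω_c) = −71(ω_r−ω_c),  ω_r=0, ω_c=1
ω_s = 1 − (71/23)(0−1) = 94/23
ω_s/ω_c = 94/23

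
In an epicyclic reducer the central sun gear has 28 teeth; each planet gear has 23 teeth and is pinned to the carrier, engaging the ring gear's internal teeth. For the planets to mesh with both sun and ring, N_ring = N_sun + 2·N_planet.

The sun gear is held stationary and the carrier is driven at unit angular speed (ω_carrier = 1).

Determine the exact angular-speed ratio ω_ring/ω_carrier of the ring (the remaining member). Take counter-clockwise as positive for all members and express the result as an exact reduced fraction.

51/37

N_ring = 28 + 2·23 = 74
28(ω_s−ω_c) = −74(ω_r−ω_c),  ω_s=0, ω_c=1
ω_r = 1 − (28/74)(0−1) = 51/37
ω_r/ω_c = 51/37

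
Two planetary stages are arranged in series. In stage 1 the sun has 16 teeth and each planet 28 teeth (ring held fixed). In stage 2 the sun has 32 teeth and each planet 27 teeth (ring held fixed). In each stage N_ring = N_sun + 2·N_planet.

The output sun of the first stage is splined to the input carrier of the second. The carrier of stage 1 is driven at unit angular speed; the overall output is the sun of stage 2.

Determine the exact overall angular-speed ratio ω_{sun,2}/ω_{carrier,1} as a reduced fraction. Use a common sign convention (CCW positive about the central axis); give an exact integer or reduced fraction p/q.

649/32

Stage 1: N_ring = 16 + 2·28 = 72
Stage 1: 16(ω_s−ω_c) = −72(ω_r−ω_c),  ω_r=0, ω_c=1
Stage 1: ω_s = 1 − (72/16)(0−1) = 11/2
  ⇒ ω_s¹/ω_c¹ = 11/2
Stage 2: N_ring = 32 + 2·27 = 86
Stage 2: 32(ω_s−ω_c) = −86(ω_r−ω_c),  ω_r=0, ω_c=1
Stage 2: ω_s = 1 − (86/32)(0−1) = 59/16
  ⇒ ω_s²/ω_c² = 59/16
Coupling ω_c² = ω_s¹ ⇒ overall = 11/2 × 59/16 = 649/32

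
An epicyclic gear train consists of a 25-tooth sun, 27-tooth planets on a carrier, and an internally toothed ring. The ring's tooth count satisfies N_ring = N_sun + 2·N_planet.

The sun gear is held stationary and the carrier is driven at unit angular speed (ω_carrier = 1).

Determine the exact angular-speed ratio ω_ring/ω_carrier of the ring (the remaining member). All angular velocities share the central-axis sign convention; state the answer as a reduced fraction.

104/79

N_ring = 25 + 2·27 = 79
25(ω_s−ω_c) = −79(ω_r−ω_c),  ω_s=0, ω_c=1
ω_r = 1 − (25/79)(0−1) = 104/79
ω_r/ω_c = 104/79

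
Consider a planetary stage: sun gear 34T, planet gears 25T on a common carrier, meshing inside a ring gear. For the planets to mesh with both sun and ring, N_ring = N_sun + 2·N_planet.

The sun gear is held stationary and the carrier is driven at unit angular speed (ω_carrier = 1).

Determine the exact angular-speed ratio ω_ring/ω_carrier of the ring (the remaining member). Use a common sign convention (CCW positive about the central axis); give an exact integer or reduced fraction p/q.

N_ring = 34 + 2·25 = 84
34(ω_s−ω_c) = −84(ω_r−ω_c),  ω_s=0, ω_c=1
ω_r = 1 − (34/84)(0−1) = 59/42
ω_r/ω_c = 59/42

59/42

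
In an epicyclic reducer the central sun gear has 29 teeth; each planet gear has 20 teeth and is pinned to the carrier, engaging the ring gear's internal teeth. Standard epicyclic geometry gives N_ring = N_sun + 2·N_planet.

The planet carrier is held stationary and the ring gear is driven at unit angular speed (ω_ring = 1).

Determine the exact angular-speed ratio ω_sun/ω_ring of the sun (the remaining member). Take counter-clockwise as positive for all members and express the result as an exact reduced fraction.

-69/29

N_ring = 29 + 2·20 = 69
29(ω_s−ω_c) = −69(ω_r−ω_c),  ω_c=0, ω_r=1
ω_s = 0 − (69/29)(1−0) = -69/29
ω_s/ω_r = -69/29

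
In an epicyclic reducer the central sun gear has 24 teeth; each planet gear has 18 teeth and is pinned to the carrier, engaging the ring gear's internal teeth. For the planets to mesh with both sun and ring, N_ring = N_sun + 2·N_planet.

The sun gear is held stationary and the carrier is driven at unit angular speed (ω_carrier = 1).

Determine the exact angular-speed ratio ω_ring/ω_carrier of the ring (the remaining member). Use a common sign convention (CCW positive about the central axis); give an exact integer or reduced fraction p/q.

N_ring = 24 + 2·18 = 60
24(ω_s−ω_c) = −60(ω_r−ω_c),  ω_s=0, ω_c=1
ω_r = 1 − (24/60)(0−1) = 7/5
ω_r/ω_c = 7/5

7/5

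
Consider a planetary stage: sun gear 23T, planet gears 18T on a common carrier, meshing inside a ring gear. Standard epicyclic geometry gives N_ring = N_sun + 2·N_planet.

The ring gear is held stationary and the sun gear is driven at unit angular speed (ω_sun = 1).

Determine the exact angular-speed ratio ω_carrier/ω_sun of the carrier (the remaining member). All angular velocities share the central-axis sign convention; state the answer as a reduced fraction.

23/82

N_ring = 23 + 2·18 = 59
23(ω_s−ω_c) = −59(ω_r−ω_c),  ω_r=0, ω_s=1
23(1−ω_c) = −59(0−ω_c)  ⇒  82ω_c = 23  ⇒  ω_c = 23/82
ω_c/ω_s = 23/82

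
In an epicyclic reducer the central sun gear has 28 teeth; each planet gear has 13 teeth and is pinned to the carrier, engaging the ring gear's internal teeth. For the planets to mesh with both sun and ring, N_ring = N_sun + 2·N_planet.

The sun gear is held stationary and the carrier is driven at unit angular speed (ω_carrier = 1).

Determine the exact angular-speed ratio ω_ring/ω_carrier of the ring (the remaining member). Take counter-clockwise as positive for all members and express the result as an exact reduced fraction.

41/27

N_ring = 28 + 2·13 = 54
28(ω_s−ω_c) = −54(ω_r−ω_c),  ω_s=0, ω_c=1
ω_r = 1 − (28/54)(0−1) = 41/27
ω_r/ω_c = 41/27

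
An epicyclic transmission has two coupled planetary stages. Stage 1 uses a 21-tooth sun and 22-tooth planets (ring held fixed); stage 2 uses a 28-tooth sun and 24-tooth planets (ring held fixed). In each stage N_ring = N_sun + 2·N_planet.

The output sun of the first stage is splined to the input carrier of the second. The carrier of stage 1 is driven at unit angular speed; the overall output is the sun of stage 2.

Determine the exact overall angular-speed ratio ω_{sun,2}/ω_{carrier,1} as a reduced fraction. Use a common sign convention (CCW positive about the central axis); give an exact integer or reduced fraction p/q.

2236/147

Stage 1: N_ring = 21 + 2·22 = 65
Stage 1: 21(ω_s−ω_c) = −65(ω_r−ω_c),  ω_r=0, ω_c=1
Stage 1: ω_s = 1 − (65/21)(0−1) = 86/21
  ⇒ ω_s¹/ω_c¹ = 86/21
Stage 2: N_ring = 28 + 2·24 = 76
Stage 2: 28(ω_s−ω_c) = −76(ω_r−ω_c),  ω_r=0, ω_c=1
Stage 2: ω_s = 1 − (76/28)(0−1) = 26/7
  ⇒ ω_s²/ω_c² = 26/7
Coupling ω_c² = ω_s¹ ⇒ overall = 86/21 × 26/7 = 2236/147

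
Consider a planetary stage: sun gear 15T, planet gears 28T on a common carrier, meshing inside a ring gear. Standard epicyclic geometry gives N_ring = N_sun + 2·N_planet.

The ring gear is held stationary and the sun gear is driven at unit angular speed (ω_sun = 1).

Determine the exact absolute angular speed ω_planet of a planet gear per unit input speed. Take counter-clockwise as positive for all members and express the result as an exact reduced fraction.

-15/56

N_ring = 15 + 2·28 = 71
15(ω_s−ω_c) = −71(ω_r−ω_c),  ω_r=0, ω_s=1
15(1−ω_c) = −71(0−ω_c)  ⇒  86ω_c = 15  ⇒  ω_c = 15/86
sun–planet: 15·(1−15/86) = −28·(ω_p−ω_c)  ⇒  ω_p−ω_c = −(15/28)·(71/86) = -1065/2408
ω_p = 15/86 − 1065/2408 = -15/56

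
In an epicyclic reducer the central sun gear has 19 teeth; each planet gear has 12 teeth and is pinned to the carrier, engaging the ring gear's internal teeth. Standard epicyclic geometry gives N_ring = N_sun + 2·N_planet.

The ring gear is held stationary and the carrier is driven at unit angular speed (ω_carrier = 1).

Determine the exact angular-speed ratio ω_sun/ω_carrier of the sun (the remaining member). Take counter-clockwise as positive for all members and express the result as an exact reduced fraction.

62/19

N_ring = 19 + 2·12 = 43
19(ω_s−ω_c) = −43(ω_r−ω_c),  ω_r=0, ω_c=1
ω_s = 1 − (43/19)(0−1) = 62/19
ω_s/ω_c = 62/19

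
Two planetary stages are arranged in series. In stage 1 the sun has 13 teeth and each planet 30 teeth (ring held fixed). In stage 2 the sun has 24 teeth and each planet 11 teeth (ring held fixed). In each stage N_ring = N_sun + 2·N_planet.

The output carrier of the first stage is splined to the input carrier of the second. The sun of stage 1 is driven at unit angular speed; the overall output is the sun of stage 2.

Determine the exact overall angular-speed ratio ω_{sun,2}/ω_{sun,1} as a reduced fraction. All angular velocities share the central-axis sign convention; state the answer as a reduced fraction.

Stage 1: N_ring = 13 + 2·30 = 73
Stage 1: 13(ω_s−ω_c) = −73(ω_r−ω_c),  ω_r=0, ω_s=1
Stage 1: 13(1−ω_c) = −73(0−ω_c)  ⇒  86ω_c = 13  ⇒  ω_c = 13/86
  ⇒ ω_c¹/ω_s¹ = 13/86
Stage 2: N_ring = 24 + 2·11 = 46
Stage 2: 24(ω_s−ω_c) = −46(ω_r−ω_c),  ω_r=0, ω_c=1
Stage 2: ω_s = 1 − (46/24)(0−1) = 35/12
  ⇒ ω_s²/ω_c² = 35/12
Coupling ω_c² = ω_c¹ ⇒ overall = 13/86 × 35/12 = 455/1032

455/1032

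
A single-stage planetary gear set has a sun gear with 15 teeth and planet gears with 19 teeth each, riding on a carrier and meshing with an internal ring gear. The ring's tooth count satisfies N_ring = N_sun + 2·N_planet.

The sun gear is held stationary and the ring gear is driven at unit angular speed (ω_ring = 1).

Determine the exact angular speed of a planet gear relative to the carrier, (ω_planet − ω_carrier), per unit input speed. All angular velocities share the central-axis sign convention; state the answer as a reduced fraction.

795/1292

N_ring = 15 + 2·19 = 53
15(ω_s−ω_c) = −53(ω_r−ω_c),  ω_s=0, ω_r=1
15(0−ω_c) = −53(1−ω_c)  ⇒  68ω_c = 53  ⇒  ω_c = 53/68
sun–planet: 15·(0−53/68) = −19·(ω_p−ω_c)  ⇒  ω_p−ω_c = −(15/19)·(-53/68) = 795/1292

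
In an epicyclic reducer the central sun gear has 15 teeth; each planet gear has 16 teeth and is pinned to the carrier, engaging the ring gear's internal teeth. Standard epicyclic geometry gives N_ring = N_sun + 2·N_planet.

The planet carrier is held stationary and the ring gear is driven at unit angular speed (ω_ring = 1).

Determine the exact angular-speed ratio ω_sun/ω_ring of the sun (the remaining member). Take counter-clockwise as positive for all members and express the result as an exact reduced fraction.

-47/15

N_ring = 15 + 2·16 = 47
15(ω_s−ω_c) = −47(ω_r−ω_c),  ω_c=0, ω_r=1
ω_s = 0 − (47/15)(1−0) = -47/15
ω_s/ω_r = -47/15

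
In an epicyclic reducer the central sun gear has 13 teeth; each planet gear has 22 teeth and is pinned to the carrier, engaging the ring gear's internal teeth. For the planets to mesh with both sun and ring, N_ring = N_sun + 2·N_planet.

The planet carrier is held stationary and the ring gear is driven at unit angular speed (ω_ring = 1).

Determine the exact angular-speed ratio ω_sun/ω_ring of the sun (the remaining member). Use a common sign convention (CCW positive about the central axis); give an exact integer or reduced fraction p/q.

N_ring = 13 + 2·22 = 57
13(ω_s−ω_c) = −57(ω_r−ω_c),  ω_c=0, ω_r=1
ω_s = 0 − (57/13)(1−0) = -57/13
ω_s/ω_r = -57/13

-57/13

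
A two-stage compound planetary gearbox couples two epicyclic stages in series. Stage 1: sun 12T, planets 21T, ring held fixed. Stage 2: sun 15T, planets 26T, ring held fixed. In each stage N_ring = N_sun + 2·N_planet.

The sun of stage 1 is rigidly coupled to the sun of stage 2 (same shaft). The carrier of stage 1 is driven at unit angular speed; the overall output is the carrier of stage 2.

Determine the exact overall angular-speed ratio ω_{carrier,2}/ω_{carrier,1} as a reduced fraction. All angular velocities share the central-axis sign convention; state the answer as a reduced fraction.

Stage 1: N_ring = 12 + 2·21 = 54
Stage 1: 12(ω_s−ω_c) = −54(ω_r−ω_c),  ω_r=0, ω_c=1
Stage 1: ω_s = 1 − (54/12)(0−1) = 11/2
  ⇒ ω_s¹/ω_c¹ = 11/2
Stage 2: N_ring = 15 + 2·26 = 67
Stage 2: 15(ω_s−ω_c) = −67(ω_r−ω_c),  ω_r=0, ω_s=1
Stage 2: 15(1−ω_c) = −67(0−ω_c)  ⇒  82ω_c = 15  ⇒  ω_c = 15/82
  ⇒ ω_c²/ω_s² = 15/82
Coupling ω_s² = ω_s¹ ⇒ overall = 11/2 × 15/82 = 165/164

165/164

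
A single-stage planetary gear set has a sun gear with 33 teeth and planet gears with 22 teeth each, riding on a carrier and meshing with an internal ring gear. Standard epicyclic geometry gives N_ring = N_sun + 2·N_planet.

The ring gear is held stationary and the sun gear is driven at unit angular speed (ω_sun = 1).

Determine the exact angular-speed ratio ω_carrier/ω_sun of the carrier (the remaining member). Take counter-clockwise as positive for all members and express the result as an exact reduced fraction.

3/10

N_ring = 33 + 2·22 = 77
33(ω_s−ω_c) = −77(ω_r−ω_c),  ω_r=0, ω_s=1
33(1−ω_c) = −77(0−ω_c)  ⇒  110ω_c = 33  ⇒  ω_c = 3/10
ω_c/ω_s = 3/10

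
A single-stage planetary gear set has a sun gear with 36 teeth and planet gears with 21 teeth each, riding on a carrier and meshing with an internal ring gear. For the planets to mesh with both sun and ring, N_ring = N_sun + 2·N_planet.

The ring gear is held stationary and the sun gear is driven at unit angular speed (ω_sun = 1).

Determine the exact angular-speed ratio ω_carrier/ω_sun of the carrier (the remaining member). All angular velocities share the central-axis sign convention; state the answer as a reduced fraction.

N_ring = 36 + 2·21 = 78
36(ω_s−ω_c) = −78(ω_r−ω_c),  ω_r=0, ω_s=1
36(1−ω_c) = −78(0−ω_c)  ⇒  114ω_c = 36  ⇒  ω_c = 6/19
ω_c/ω_s = 6/19

6/19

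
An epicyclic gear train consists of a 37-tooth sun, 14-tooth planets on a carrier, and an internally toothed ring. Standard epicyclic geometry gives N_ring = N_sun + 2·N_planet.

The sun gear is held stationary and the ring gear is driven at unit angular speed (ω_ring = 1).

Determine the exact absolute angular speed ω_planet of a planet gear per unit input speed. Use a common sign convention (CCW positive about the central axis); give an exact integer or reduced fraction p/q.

N_ring = 37 + 2·14 = 65
37(ω_s−ω_c) = −65(ω_r−ω_c),  ω_s=0, ω_r=1
37(0−ω_c) = −65(1−ω_c)  ⇒  102ω_c = 65  ⇒  ω_c = 65/102
sun–planet: 37·(0−65/102) = −14·(ω_p−ω_c)  ⇒  ω_p−ω_c = −(37/14)·(-65/102) = 2405/1428
ω_p = 65/102 + 2405/1428 = 65/28

65/28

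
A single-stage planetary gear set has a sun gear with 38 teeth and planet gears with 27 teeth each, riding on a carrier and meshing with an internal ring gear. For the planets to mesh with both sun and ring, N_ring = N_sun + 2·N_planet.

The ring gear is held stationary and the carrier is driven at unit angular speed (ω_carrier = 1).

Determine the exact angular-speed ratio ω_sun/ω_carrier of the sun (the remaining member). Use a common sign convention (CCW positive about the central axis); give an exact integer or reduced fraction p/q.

N_ring = 38 + 2·27 = 92
38(ω_s−ω_c) = −92(ω_r−ω_c),  ω_r=0, ω_c=1
ω_s = 1 − (92/38)(0−1) = 65/19
ω_s/ω_c = 65/19

65/19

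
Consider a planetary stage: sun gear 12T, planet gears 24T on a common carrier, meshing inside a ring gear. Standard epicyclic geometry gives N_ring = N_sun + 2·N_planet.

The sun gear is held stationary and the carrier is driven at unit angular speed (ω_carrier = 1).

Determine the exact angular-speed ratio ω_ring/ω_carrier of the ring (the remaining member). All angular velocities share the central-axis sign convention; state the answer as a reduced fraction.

N_ring = 12 + 2·24 = 60
12(ω_s−ω_c) = −60(ω_r−ω_c),  ω_s=0, ω_c=1
ω_r = 1 − (12/60)(0−1) = 6/5
ω_r/ω_c = 6/5

6/5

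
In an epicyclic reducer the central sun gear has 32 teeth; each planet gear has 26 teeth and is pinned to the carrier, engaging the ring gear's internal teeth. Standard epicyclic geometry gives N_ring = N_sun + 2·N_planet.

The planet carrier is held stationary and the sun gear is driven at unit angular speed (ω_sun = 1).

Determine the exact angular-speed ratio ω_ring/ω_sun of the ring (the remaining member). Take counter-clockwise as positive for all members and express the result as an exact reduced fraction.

-8/21

N_ring = 32 + 2·26 = 84
32(ω_s−ω_c) = −84(ω_r−ω_c),  ω_c=0, ω_s=1
ω_r = 0 − (32/84)(1−0) = -8/21
ω_r/ω_s = -8/21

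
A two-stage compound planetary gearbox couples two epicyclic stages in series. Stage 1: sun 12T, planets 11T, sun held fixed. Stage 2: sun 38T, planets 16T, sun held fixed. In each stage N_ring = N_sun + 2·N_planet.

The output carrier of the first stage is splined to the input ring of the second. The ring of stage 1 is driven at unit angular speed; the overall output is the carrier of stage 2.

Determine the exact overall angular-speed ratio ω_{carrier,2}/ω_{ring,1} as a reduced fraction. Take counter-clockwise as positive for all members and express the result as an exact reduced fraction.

595/1242

Stage 1: N_ring = 12 + 2·11 = 34
Stage 1: 12(ω_s−ω_c) = −34(ω_r−ω_c),  ω_s=0, ω_r=1
Stage 1: 12(0−ω_c) = −34(1−ω_c)  ⇒  46ω_c = 34  ⇒  ω_c = 17/23
  ⇒ ω_c¹/ω_r¹ = 17/23
Stage 2: N_ring = 38 + 2·16 = 70
Stage 2: 38(ω_s−ω_c) = −70(ω_r−ω_c),  ω_s=0, ω_r=1
Stage 2: 38(0−ω_c) = −70(1−ω_c)  ⇒  108ω_c = 70  ⇒  ω_c = 35/54
  ⇒ ω_c²/ω_r² = 35/54
Coupling ω_r² = ω_c¹ ⇒ overall = 17/23 × 35/54 = 595/1242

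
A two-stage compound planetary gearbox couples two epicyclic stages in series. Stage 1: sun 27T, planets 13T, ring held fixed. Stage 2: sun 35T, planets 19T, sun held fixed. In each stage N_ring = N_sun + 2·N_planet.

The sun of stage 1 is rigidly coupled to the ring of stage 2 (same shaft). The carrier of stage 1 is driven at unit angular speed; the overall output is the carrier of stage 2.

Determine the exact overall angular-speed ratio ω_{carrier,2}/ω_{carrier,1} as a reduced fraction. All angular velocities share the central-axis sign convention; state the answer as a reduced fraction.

Stage 1: N_ring = 27 + 2·13 = 53
Stage 1: 27(ω_s−ω_c) = −53(ω_r−ω_c),  ω_r=0, ω_c=1
Stage 1: ω_s = 1 − (53/27)(0−1) = 80/27
  ⇒ ω_s¹/ω_c¹ = 80/27
Stage 2: N_ring = 35 + 2·19 = 73
Stage 2: 35(ω_s−ω_c) = −73(ω_r−ω_c),  ω_s=0, ω_r=1
Stage 2: 35(0−ω_c) = −73(1−ω_c)  ⇒  108ω_c = 73  ⇒  ω_c = 73/108
  ⇒ ω_c²/ω_r² = 73/108
Coupling ω_r² = ω_s¹ ⇒ overall = 80/27 × 73/108 = 1460/729

1460/729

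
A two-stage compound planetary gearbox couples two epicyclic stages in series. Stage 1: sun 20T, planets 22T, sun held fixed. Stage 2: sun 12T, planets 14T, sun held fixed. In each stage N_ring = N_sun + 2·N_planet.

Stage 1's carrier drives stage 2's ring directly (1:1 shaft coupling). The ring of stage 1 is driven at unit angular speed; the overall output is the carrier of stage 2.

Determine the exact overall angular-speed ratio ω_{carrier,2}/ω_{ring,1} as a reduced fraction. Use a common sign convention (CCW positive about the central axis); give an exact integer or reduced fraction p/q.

160/273

Stage 1: N_ring = 20 + 2·22 = 64
Stage 1: 20(ω_s−ω_c) = −64(ω_r−ω_c),  ω_s=0, ω_r=1
Stage 1: 20(0−ω_c) = −64(1−ω_c)  ⇒  84ω_c = 64  ⇒  ω_c = 16/21
  ⇒ ω_c¹/ω_r¹ = 16/21
Stage 2: N_ring = 12 + 2·14 = 40
Stage 2: 12(ω_s−ω_c) = −40(ω_r−ω_c),  ω_s=0, ω_r=1
Stage 2: 12(0−ω_c) = −40(1−ω_c)  ⇒  52ω_c = 40  ⇒  ω_c = 10/13
  ⇒ ω_c²/ω_r² = 10/13
Coupling ω_r² = ω_c¹ ⇒ overall = 16/21 × 10/13 = 160/273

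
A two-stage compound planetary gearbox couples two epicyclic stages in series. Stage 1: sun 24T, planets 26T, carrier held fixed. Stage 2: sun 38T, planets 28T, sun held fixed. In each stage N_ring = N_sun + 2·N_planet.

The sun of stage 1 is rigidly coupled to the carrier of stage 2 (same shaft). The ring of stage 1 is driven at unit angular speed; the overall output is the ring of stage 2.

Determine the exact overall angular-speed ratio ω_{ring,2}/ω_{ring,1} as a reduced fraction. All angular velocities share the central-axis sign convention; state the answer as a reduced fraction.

-209/47

Stage 1: N_ring = 24 + 2·26 = 76
Stage 1: 24(ω_s−ω_c) = −76(ω_r−ω_c),  ω_c=0, ω_r=1
Stage 1: ω_s = 0 − (76/24)(1−0) = -19/6
  ⇒ ω_s¹/ω_r¹ = -19/6
Stage 2: N_ring = 38 + 2·28 = 94
Stage 2: 38(ω_s−ω_c) = −94(ω_r−ω_c),  ω_s=0, ω_c=1
Stage 2: ω_r = 1 − (38/94)(0−1) = 66/47
  ⇒ ω_r²/ω_c² = 66/47
Coupling ω_c² = ω_s¹ ⇒ overall = -19/6 × 66/47 = -209/47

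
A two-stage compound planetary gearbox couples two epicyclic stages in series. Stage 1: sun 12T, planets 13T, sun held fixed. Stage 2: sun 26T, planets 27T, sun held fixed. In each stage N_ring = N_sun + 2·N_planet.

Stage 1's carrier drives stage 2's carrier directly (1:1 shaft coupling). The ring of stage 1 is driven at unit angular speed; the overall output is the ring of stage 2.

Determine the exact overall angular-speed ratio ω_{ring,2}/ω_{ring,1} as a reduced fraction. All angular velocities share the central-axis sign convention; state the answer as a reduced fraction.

Stage 1: N_ring = 12 + 2·13 = 38
Stage 1: 12(ω_s−ω_c) = −38(ω_r−ω_c),  ω_s=0, ω_r=1
Stage 1: 12(0−ω_c) = −38(1−ω_c)  ⇒  50ω_c = 38  ⇒  ω_c = 19/25
  ⇒ ω_c¹/ω_r¹ = 19/25
Stage 2: N_ring = 26 + 2·27 = 80
Stage 2: 26(ω_s−ω_c) = −80(ω_r−ω_c),  ω_s=0, ω_c=1
Stage 2: ω_r = 1 − (26/80)(0−1) = 53/40
  ⇒ ω_r²/ω_c² = 53/40
Coupling ω_c² = ω_c¹ ⇒ overall = 19/25 × 53/40 = 1007/1000

1007/1000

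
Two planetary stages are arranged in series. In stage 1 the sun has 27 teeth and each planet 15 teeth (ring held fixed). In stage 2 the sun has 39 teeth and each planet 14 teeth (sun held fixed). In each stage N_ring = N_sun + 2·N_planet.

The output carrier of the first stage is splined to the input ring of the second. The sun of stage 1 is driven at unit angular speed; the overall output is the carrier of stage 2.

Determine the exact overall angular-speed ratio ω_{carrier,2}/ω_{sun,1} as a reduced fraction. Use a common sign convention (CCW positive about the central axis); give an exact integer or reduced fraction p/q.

603/2968

Stage 1: N_ring = 27 + 2·15 = 57
Stage 1: 27(ω_s−ω_c) = −57(ω_r−ω_c),  ω_r=0, ω_s=1
Stage 1: 27(1−ω_c) = −57(0−ω_c)  ⇒  84ω_c = 27  ⇒  ω_c = 9/28
  ⇒ ω_c¹/ω_s¹ = 9/28
Stage 2: N_ring = 39 + 2·14 = 67
Stage 2: 39(ω_s−ω_c) = −67(ω_r−ω_c),  ω_s=0, ω_r=1
Stage 2: 39(0−ω_c) = −67(1−ω_c)  ⇒  106ω_c = 67  ⇒  ω_c = 67/106
  ⇒ ω_c²/ω_r² = 67/106
Coupling ω_r² = ω_c¹ ⇒ overall = 9/28 × 67/106 = 603/2968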